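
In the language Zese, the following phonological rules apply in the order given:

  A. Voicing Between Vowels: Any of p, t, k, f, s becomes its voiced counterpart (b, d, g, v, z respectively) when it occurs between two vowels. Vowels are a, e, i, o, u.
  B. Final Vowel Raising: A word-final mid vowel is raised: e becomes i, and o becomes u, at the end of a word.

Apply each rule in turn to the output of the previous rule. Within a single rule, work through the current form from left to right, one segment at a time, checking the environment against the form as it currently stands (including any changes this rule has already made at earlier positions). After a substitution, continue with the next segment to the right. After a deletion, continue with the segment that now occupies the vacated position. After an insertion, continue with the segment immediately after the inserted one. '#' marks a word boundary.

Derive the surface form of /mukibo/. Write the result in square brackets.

[mugibu]

A Voicing Between Vowels: [mukibo] → [mugibo]
B Final Vowel Raising: [mugibo] → [mugibu]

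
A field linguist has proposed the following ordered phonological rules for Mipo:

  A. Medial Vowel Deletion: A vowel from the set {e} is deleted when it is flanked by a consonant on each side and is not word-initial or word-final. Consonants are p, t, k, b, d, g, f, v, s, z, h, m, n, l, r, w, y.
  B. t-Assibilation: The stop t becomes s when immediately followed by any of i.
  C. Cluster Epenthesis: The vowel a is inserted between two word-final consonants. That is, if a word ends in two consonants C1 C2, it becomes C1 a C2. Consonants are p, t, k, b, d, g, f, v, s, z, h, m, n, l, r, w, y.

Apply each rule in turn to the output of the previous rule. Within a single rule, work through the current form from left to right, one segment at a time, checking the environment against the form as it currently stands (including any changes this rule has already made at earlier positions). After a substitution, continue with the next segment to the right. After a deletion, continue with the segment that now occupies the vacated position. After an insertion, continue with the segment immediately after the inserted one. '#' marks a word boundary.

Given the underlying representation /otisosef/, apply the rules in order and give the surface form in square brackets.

A Medial Vowel Deletion: [otisosef] → [otisosf]
B t-Assibilation: [otisosf] → [osisosf]
C Cluster Epenthesis: [osisosf] → [osisosaf]

[osisosaf]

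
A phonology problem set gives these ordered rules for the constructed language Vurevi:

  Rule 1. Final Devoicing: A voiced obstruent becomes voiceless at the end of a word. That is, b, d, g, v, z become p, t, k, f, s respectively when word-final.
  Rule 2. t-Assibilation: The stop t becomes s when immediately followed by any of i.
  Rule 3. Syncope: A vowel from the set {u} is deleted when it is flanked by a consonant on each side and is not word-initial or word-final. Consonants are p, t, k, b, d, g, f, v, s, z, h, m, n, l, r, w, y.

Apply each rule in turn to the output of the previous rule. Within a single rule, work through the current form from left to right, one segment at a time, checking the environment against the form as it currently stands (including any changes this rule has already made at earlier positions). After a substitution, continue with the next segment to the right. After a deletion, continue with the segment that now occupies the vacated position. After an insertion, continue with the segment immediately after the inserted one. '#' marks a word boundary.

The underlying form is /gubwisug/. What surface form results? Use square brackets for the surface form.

[gbwisk]

Rule 1 Final Devoicing: [gubwisug] → [gubwisuk]
Rule 2 t-Assibilation: no change — [gubwisuk]
Rule 3 Syncope: [gubwisuk] → [gbwisk]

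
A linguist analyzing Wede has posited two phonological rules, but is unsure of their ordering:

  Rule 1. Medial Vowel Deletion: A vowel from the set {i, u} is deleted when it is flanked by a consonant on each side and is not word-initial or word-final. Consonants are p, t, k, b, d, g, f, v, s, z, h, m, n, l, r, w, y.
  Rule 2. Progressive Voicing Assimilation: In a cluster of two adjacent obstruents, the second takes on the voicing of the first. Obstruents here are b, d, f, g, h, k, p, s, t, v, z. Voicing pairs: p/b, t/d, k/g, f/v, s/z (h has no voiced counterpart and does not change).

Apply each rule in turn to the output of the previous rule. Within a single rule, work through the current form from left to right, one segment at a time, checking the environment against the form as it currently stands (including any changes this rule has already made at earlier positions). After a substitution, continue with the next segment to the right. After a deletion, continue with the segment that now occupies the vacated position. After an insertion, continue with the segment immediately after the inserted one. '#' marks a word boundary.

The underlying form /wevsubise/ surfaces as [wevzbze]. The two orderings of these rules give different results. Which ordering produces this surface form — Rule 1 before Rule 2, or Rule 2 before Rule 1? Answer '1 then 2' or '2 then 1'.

1 then 2

Order 1 then 2:
  1 Medial Vowel Deletion: [wevsubise] → [wevsbse]
  2 Progressive Voicing Assimilation: [wevsbse] → [wevzbze]
  result: [wevzbze]
Order 2 then 1:
  2 Progressive Voicing Assimilation: [wevsubise] → [wevzubise]
  1 Medial Vowel Deletion: [wevzubise] → [wevzbse]
  result: [wevzbse]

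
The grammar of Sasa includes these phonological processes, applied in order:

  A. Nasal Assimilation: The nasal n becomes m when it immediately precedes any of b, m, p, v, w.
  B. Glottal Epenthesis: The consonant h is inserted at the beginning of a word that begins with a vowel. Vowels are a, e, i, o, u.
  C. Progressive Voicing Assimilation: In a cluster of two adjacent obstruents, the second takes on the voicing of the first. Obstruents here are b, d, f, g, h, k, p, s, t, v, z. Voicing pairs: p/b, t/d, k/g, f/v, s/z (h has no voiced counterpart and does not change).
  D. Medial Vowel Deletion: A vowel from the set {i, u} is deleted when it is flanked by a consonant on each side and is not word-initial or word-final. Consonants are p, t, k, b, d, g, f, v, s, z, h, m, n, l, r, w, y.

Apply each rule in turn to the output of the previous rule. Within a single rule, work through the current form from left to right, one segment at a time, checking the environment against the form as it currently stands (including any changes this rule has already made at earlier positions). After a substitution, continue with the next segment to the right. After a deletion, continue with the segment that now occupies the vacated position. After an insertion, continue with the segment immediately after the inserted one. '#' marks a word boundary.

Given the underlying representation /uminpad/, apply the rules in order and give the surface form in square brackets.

[hmmpad]

A Nasal Assimilation: [uminpad] → [umimpad]
B Glottal Epenthesis: [umimpad] → [humimpad]
C Progressive Voicing Assimilation: no change — [humimpad]
D Medial Vowel Deletion: [humimpad] → [hmmpad]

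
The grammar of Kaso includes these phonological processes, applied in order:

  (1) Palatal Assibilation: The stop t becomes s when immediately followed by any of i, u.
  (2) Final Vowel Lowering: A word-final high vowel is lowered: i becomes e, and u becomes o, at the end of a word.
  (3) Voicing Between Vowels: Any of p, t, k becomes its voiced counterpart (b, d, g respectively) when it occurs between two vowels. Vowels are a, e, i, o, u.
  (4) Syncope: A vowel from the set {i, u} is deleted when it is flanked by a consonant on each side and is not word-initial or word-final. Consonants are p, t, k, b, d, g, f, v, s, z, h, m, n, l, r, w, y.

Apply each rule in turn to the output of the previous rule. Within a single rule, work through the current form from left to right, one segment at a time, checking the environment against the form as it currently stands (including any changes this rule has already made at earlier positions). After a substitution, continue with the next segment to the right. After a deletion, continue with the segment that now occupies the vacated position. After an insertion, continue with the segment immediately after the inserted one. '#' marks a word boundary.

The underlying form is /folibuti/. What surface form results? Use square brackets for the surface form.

(1) Palatal Assibilation: [folibuti] → [folibusi]
(2) Final Vowel Lowering: [folibusi] → [folibuse]
(3) Voicing Between Vowels: no change — [folibuse]
(4) Syncope: [folibuse] → [folbse]

[folbse]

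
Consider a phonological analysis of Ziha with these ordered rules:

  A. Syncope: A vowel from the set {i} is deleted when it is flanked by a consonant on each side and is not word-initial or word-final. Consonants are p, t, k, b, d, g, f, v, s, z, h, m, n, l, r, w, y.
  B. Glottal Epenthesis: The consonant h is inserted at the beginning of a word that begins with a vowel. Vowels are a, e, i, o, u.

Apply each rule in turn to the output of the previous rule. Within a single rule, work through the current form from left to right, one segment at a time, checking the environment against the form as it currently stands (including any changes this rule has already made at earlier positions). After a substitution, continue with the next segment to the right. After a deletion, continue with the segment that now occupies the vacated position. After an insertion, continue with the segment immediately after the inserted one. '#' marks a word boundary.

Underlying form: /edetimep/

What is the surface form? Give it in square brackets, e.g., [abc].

A Syncope: [edetimep] → [edetmep]
B Glottal Epenthesis: [edetmep] → [hedetmep]

[hedetmep]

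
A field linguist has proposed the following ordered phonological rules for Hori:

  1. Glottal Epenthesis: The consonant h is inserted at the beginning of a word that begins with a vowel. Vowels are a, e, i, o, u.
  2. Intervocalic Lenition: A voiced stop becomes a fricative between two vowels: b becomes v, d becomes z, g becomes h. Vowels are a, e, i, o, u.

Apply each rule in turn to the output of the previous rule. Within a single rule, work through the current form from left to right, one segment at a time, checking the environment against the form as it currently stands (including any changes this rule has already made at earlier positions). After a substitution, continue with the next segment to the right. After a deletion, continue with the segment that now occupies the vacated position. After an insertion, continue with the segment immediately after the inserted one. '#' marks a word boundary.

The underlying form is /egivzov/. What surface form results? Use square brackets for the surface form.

1 Glottal Epenthesis: [egivzov] → [hegivzov]
2 Intervocalic Lenition: [hegivzov] → [hehivzov]

[hehivzov]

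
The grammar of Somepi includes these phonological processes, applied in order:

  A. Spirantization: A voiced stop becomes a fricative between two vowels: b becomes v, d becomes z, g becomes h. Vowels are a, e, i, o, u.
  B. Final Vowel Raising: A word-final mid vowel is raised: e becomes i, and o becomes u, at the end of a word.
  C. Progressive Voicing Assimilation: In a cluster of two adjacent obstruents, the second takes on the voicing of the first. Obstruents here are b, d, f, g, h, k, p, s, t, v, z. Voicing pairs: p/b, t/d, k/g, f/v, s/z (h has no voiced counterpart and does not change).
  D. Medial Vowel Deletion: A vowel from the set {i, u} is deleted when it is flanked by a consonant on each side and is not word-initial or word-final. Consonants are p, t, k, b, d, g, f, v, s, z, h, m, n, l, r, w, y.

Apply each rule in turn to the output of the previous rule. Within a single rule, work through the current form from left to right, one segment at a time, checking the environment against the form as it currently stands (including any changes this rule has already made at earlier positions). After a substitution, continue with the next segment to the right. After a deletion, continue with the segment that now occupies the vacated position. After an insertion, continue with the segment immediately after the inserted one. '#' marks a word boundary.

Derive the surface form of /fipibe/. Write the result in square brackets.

A Spirantization: [fipibe] → [fipive]
B Final Vowel Raising: [fipive] → [fipivi]
C Progressive Voicing Assimilation: no change — [fipivi]
D Medial Vowel Deletion: [fipivi] → [fpvi]

[fpvi]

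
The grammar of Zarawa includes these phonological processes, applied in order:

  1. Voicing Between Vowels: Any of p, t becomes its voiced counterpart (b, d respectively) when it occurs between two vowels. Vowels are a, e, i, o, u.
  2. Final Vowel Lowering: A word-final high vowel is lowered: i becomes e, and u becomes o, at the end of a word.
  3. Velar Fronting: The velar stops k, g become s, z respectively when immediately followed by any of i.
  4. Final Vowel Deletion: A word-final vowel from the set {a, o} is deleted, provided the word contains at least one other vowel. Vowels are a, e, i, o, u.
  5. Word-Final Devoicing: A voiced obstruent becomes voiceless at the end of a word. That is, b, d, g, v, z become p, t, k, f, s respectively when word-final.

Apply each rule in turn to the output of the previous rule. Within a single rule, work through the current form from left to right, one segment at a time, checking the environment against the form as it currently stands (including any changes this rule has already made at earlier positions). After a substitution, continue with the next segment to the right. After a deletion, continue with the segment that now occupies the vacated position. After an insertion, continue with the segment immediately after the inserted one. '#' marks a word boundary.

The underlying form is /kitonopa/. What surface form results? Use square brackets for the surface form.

1 Voicing Between Vowels: [kitonopa] → [kidonoba]
2 Final Vowel Lowering: no change — [kidonoba]
3 Velar Fronting: [kidonoba] → [sidonoba]
4 Final Vowel Deletion: [sidonoba] → [sidonob]
5 Word-Final Devoicing: [sidonob] → [sidonop]

[sidonop]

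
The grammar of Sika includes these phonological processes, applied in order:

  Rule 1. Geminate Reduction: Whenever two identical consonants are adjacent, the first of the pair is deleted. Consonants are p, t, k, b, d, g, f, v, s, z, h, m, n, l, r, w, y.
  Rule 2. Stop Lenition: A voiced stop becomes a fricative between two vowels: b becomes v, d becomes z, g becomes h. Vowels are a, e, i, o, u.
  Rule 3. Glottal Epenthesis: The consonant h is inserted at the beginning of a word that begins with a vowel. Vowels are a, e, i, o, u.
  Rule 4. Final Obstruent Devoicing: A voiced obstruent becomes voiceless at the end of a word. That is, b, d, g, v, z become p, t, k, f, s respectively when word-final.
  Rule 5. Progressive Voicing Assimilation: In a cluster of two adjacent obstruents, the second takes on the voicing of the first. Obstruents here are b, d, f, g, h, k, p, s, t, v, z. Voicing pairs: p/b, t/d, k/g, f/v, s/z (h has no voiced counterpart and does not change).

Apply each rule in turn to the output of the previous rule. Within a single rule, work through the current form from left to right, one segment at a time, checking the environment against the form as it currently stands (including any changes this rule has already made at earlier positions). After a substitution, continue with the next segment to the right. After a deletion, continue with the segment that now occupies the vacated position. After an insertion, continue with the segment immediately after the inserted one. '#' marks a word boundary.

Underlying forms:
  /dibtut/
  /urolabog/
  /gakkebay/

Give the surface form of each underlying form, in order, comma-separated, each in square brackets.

[dibdut], [hurolavok], [gakevay]

/dibtut/:
  Rule 1 Geminate Reduction: no change — [dibtut]
  Rule 2 Stop Lenition: no change — [dibtut]
  Rule 3 Glottal Epenthesis: no change — [dibtut]
  Rule 4 Final Obstruent Devoicing: no change — [dibtut]
  Rule 5 Progressive Voicing Assimilation: [dibtut] → [dibdut]
/urolabog/:
  Rule 1 Geminate Reduction: no change — [urolabog]
  Rule 2 Stop Lenition: [urolabog] → [urolavog]
  Rule 3 Glottal Epenthesis: [urolavog] → [hurolavog]
  Rule 4 Final Obstruent Devoicing: [hurolavog] → [hurolavok]
  Rule 5 Progressive Voicing Assimilation: no change — [hurolavok]
/gakkebay/:
  Rule 1 Geminate Reduction: [gakkebay] → [gakebay]
  Rule 2 Stop Lenition: [gakebay] → [gakevay]
  Rule 3 Glottal Epenthesis: no change — [gakevay]
  Rule 4 Final Obstruent Devoicing: no change — [gakevay]
  Rule 5 Progressive Voicing Assimilation: no change — [gakevay]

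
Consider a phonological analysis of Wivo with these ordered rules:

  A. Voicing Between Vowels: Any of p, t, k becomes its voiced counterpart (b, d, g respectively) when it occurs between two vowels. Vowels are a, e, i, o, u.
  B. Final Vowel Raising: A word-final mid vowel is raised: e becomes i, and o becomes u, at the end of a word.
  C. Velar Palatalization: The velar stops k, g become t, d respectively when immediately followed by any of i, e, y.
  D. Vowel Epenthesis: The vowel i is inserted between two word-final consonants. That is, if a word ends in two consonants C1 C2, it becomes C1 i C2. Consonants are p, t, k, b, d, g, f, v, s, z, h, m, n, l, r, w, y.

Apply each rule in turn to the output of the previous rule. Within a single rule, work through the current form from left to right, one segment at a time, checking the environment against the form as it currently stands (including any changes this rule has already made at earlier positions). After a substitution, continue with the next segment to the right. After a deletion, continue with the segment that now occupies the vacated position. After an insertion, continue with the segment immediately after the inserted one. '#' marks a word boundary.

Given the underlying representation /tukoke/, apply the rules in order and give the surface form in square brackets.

[tugodi]

A Voicing Between Vowels: [tukoke] → [tugoge]
B Final Vowel Raising: [tugoge] → [tugogi]
C Velar Palatalization: [tugogi] → [tugodi]
D Vowel Epenthesis: no change — [tugodi]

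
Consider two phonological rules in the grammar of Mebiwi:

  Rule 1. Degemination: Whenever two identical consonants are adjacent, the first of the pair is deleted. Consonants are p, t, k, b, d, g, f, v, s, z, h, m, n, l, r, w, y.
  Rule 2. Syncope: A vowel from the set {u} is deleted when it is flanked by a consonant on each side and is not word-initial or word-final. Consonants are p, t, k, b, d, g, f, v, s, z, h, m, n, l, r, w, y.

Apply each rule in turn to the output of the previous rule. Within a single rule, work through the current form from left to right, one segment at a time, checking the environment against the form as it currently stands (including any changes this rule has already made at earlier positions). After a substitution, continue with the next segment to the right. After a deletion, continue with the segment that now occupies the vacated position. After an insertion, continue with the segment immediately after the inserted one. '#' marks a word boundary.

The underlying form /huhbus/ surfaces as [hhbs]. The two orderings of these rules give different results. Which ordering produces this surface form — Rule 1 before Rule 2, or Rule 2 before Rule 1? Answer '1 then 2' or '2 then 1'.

1 then 2

Order 1 then 2:
  1 Degemination: no change — [huhbus]
  2 Syncope: [huhbus] → [hhbs]
  result: [hhbs]
Order 2 then 1:
  2 Syncope: [huhbus] → [hhbs]
  1 Degemination: [hhbs] → [hbs]
  result: [hbs]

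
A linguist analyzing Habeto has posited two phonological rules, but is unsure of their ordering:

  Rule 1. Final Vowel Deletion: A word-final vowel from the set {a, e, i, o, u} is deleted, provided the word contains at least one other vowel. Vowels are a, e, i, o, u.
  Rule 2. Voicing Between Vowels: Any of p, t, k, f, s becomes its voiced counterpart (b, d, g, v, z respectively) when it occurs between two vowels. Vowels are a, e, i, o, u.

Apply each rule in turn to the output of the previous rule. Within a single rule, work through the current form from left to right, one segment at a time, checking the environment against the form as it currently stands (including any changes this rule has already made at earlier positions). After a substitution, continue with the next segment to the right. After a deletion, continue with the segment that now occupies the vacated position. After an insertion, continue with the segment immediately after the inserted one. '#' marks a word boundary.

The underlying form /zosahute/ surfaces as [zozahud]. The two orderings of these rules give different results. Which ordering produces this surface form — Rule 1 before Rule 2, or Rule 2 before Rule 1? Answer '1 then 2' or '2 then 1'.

2 then 1

Order 1 then 2:
  1 Final Vowel Deletion: [zosahute] → [zosahut]
  2 Voicing Between Vowels: [zosahut] → [zozahut]
  result: [zozahut]
Order 2 then 1:
  2 Voicing Between Vowels: [zosahute] → [zozahude]
  1 Final Vowel Deletion: [zozahude] → [zozahud]
  result: [zozahud]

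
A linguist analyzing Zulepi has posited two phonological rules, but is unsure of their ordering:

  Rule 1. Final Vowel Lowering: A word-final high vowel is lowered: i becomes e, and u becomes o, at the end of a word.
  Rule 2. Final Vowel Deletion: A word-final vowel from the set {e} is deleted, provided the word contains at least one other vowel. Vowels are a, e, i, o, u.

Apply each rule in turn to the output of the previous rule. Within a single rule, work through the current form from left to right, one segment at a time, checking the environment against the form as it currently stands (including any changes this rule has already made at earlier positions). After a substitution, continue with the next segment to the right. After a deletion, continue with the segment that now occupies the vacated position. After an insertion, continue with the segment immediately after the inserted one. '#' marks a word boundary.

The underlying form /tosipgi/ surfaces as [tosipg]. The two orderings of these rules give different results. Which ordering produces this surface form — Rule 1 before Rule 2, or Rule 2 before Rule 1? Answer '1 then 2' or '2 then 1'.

1 then 2

Order 1 then 2:
  1 Final Vowel Lowering: [tosipgi] → [tosipge]
  2 Final Vowel Deletion: [tosipge] → [tosipg]
  result: [tosipg]
Order 2 then 1:
  2 Final Vowel Deletion: no change — [tosipgi]
  1 Final Vowel Lowering: [tosipgi] → [tosipge]
  result: [tosipge]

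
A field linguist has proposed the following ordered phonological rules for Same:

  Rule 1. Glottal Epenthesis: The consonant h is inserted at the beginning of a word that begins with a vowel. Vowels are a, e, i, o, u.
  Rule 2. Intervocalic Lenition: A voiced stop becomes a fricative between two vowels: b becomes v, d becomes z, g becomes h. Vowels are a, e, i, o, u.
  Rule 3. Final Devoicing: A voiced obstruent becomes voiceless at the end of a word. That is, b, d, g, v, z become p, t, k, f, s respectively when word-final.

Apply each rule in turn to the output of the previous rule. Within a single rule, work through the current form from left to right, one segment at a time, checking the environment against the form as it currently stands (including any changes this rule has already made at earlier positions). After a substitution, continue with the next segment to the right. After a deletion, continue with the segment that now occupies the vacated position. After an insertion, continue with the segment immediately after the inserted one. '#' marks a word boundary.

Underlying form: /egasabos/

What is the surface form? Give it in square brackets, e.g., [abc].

Rule 1 Glottal Epenthesis: [egasabos] → [hegasabos]
Rule 2 Intervocalic Lenition: [hegasabos] → [hehasavos]
Rule 3 Final Devoicing: no change — [hehasavos]

[hehasavos]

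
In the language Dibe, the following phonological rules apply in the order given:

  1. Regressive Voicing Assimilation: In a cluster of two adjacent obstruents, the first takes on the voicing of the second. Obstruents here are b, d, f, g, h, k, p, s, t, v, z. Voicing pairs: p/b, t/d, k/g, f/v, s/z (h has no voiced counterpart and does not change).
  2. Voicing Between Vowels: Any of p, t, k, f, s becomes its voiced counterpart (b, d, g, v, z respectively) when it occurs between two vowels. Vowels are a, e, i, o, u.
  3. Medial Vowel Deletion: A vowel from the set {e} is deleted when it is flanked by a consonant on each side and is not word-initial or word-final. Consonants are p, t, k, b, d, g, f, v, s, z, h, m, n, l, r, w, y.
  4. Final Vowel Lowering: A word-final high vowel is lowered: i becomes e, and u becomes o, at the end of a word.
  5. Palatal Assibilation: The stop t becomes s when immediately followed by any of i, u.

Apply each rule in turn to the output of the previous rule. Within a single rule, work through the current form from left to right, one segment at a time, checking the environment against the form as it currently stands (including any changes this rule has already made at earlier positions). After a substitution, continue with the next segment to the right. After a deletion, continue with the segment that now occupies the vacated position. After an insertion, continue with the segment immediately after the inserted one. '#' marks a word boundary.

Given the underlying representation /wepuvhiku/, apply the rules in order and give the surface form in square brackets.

[wbufhigo]

1 Regressive Voicing Assimilation: [wepuvhiku] → [wepufhiku]
2 Voicing Between Vowels: [wepufhiku] → [webufhigu]
3 Medial Vowel Deletion: [webufhigu] → [wbufhigu]
4 Final Vowel Lowering: [wbufhigu] → [wbufhigo]
5 Palatal Assibilation: no change — [wbufhigo]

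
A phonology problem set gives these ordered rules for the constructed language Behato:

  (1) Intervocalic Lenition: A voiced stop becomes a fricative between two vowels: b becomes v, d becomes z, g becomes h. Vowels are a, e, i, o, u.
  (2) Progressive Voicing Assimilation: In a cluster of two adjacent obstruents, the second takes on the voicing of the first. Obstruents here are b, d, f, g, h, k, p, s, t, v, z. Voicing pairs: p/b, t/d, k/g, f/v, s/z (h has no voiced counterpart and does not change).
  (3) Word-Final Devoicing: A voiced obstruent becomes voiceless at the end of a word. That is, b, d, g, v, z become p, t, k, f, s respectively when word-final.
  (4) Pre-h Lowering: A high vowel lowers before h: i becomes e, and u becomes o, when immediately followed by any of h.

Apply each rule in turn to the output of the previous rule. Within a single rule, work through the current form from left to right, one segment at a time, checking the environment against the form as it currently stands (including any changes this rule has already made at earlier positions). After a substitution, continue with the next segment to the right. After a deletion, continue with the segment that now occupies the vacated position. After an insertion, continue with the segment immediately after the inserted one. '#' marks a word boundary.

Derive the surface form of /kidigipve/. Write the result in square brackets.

(1) Intervocalic Lenition: [kidigipve] → [kizihipve]
(2) Progressive Voicing Assimilation: [kizihipve] → [kizihipfe]
(3) Word-Final Devoicing: no change — [kizihipfe]
(4) Pre-h Lowering: [kizihipfe] → [kizehipfe]

[kizehipfe]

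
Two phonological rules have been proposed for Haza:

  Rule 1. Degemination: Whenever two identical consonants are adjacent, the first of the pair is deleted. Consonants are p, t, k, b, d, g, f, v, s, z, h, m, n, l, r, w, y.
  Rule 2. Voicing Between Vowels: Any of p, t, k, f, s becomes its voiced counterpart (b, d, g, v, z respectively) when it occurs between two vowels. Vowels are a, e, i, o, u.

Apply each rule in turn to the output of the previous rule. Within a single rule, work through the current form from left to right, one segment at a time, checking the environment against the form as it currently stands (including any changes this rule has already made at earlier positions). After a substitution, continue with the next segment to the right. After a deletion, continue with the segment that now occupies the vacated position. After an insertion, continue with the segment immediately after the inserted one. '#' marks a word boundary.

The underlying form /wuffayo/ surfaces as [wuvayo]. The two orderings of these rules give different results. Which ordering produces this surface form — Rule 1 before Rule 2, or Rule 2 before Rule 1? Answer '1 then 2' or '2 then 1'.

1 then 2

Order 1 then 2:
  1 Degemination: [wuffayo] → [wufayo]
  2 Voicing Between Vowels: [wufayo] → [wuvayo]
  result: [wuvayo]
Order 2 then 1:
  2 Voicing Between Vowels: no change — [wuffayo]
  1 Degemination: [wuffayo] → [wufayo]
  result: [wufayo]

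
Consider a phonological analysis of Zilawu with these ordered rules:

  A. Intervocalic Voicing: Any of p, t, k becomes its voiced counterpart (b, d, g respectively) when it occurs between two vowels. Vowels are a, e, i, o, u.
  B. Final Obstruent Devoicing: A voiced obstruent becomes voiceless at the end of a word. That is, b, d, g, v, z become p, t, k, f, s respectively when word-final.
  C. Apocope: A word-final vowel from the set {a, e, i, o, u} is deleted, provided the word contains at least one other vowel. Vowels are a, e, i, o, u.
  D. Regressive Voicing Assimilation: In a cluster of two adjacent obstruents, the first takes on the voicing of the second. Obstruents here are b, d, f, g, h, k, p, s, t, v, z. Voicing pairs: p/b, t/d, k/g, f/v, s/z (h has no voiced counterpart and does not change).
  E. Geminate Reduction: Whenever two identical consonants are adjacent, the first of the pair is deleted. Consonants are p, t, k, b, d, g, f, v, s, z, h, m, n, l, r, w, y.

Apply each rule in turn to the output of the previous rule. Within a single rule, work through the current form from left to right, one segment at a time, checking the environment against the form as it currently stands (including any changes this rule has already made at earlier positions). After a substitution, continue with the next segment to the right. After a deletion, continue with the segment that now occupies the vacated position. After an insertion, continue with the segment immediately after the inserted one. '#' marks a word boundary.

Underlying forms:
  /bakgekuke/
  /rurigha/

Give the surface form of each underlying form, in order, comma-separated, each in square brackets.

/bakgekuke/:
  A Intervocalic Voicing: [bakgekuke] → [bakgeguge]
  B Final Obstruent Devoicing: no change — [bakgeguge]
  C Apocope: [bakgeguge] → [bakgegug]
  D Regressive Voicing Assimilation: [bakgegug] → [baggegug]
  E Geminate Reduction: [baggegug] → [bagegug]
/rurigha/:
  A Intervocalic Voicing: no change — [rurigha]
  B Final Obstruent Devoicing: no change — [rurigha]
  C Apocope: [rurigha] → [rurigh]
  D Regressive Voicing Assimilation: [rurigh] → [rurikh]
  E Geminate Reduction: no change — [rurikh]

[bagegug], [rurikh]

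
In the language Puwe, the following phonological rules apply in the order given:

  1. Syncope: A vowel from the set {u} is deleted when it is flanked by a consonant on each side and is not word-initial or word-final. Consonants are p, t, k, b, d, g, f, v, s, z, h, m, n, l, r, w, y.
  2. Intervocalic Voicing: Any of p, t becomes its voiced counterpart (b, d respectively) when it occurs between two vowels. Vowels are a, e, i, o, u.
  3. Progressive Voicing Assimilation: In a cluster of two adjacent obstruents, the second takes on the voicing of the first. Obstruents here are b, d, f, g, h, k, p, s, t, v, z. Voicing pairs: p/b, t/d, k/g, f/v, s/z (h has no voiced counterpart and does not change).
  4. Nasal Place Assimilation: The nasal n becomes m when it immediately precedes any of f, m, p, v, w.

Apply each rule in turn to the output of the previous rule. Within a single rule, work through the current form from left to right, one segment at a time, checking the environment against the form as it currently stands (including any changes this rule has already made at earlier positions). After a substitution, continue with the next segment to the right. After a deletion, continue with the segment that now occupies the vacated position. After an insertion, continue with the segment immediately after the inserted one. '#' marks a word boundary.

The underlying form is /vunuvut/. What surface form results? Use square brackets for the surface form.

1 Syncope: [vunuvut] → [vnvt]
2 Intervocalic Voicing: no change — [vnvt]
3 Progressive Voicing Assimilation: [vnvt] → [vnvd]
4 Nasal Place Assimilation: [vnvd] → [vmvd]

[vmvd]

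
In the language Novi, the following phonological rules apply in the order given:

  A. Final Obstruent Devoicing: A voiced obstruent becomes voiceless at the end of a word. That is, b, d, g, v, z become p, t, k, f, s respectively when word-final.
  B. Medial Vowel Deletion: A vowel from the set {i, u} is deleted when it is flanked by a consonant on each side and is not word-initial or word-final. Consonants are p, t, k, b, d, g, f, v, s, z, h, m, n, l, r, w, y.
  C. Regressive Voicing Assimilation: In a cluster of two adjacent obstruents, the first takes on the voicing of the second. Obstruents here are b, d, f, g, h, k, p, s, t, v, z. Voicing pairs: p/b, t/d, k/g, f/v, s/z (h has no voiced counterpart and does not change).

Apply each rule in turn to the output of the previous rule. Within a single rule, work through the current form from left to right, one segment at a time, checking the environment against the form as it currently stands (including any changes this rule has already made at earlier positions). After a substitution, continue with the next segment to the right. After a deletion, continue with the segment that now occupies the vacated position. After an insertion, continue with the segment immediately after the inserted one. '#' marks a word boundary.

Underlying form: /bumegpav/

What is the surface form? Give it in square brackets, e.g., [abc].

[bmekpaf]

A Final Obstruent Devoicing: [bumegpav] → [bumegpaf]
B Medial Vowel Deletion: [bumegpaf] → [bmegpaf]
C Regressive Voicing Assimilation: [bmegpaf] → [bmekpaf]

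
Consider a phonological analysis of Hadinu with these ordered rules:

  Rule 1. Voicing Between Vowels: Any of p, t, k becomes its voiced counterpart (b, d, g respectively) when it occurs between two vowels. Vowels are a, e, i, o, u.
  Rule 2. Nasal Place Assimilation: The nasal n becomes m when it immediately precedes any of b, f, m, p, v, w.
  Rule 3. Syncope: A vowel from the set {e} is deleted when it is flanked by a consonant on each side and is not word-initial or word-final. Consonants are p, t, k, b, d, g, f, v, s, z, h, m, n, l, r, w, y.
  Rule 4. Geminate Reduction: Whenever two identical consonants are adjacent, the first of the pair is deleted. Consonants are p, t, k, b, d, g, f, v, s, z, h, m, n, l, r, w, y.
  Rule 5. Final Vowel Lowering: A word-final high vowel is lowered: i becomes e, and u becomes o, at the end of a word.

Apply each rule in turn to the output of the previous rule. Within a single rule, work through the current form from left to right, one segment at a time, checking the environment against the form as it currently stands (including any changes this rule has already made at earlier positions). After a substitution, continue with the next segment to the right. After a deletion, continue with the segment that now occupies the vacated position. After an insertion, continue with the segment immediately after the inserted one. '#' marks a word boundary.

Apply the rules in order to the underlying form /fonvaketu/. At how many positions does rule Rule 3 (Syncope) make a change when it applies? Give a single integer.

Rule 1 Voicing Between Vowels: [fonvaketu] → [fonvagedu]
Rule 2 Nasal Place Assimilation: [fonvagedu] → [fomvagedu]
Rule 3 Syncope: [fomvagedu] → [fomvagdu]
Rule 4 Geminate Reduction: no change — [fomvagdu]
Rule 5 Final Vowel Lowering: [fomvagdu] → [fomvagdo]
Rule Rule 3 changed 1 position(s).

1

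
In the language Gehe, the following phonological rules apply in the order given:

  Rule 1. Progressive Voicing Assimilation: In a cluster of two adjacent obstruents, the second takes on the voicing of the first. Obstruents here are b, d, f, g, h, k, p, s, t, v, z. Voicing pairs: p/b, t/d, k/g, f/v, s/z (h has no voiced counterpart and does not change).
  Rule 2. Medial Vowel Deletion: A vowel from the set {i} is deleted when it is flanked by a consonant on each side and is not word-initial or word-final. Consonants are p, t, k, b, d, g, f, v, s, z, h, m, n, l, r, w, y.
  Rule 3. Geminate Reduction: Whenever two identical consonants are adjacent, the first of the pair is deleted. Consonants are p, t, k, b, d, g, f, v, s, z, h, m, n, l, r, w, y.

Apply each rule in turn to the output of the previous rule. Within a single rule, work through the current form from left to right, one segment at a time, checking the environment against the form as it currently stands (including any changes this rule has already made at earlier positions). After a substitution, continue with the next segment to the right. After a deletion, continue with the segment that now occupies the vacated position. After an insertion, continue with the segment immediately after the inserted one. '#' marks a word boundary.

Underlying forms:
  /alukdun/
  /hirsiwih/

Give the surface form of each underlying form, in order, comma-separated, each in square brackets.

/alukdun/:
  Rule 1 Progressive Voicing Assimilation: [alukdun] → [aluktun]
  Rule 2 Medial Vowel Deletion: no change — [aluktun]
  Rule 3 Geminate Reduction: no change — [aluktun]
/hirsiwih/:
  Rule 1 Progressive Voicing Assimilation: no change — [hirsiwih]
  Rule 2 Medial Vowel Deletion: [hirsiwih] → [hrswh]
  Rule 3 Geminate Reduction: no change — [hrswh]

[aluktun], [hrswh]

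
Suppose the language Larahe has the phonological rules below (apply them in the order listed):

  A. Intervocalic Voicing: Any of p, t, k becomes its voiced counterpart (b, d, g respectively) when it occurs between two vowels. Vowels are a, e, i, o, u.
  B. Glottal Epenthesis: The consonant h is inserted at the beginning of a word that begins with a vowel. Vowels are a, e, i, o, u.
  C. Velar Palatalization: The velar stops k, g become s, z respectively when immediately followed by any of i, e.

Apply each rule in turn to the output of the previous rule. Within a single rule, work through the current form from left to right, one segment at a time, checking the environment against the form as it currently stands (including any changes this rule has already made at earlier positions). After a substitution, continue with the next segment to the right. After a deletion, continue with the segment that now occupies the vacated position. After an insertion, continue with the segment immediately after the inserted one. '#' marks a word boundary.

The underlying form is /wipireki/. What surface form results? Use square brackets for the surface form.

A Intervocalic Voicing: [wipireki] → [wibiregi]
B Glottal Epenthesis: no change — [wibiregi]
C Velar Palatalization: [wibiregi] → [wibirezi]

[wibirezi]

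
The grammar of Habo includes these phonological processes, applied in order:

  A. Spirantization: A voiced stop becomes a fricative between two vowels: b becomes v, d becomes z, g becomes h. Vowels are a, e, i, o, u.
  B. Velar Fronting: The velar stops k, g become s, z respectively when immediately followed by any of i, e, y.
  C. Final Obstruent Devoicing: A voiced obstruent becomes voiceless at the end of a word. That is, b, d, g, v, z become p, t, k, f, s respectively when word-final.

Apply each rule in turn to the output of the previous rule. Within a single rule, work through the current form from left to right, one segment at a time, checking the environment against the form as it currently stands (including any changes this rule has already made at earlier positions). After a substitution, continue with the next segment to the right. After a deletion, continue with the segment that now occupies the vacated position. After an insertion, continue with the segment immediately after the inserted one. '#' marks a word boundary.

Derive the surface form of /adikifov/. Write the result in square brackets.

A Spirantization: [adikifov] → [azikifov]
B Velar Fronting: [azikifov] → [azisifov]
C Final Obstruent Devoicing: [azisifov] → [azisifof]

[azisifof]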